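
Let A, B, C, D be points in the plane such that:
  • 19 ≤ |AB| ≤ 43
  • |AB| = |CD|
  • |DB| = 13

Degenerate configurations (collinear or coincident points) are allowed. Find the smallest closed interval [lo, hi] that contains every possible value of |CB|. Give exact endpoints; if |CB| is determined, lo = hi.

|AB| ∈ [19, 43]
|BD| ∈ {13}
|CD| ∈ [19, 43]
|AD| ∈ [6, 56]
|BC| ∈ [6, 56]
|AC| ∈ [0, 99]

|CB| ∈ [6, 56]  (≈ [6.0000, 56.0000])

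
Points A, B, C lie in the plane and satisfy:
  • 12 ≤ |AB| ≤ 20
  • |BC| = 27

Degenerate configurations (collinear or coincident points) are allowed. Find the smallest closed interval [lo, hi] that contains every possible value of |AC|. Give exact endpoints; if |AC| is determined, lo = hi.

|AC| ∈ [7, 47]  (≈ [7.0000, 47.0000])

|AB| ∈ [12, 20]
|BC| ∈ {27}
|AC| ∈ [7, 47]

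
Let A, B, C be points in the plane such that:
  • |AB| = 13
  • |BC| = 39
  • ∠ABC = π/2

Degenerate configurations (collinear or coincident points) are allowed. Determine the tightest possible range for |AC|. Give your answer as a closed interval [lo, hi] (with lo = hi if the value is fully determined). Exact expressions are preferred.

|AC| = 13·√(10)  (≈ 41.1096)

|AB| ∈ {13}
|BC| ∈ {39}
|AC| ∈ {13·√(10)}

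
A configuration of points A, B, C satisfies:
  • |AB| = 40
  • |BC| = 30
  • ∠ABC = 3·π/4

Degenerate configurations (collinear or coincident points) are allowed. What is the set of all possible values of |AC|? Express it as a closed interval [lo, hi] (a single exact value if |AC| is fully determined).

|AB| ∈ {40}
|BC| ∈ {30}
|AC| ∈ {10·√(12·√(2) + 25)}

|AC| = 10·√(12·√(2) + 25)  (≈ 64.7847)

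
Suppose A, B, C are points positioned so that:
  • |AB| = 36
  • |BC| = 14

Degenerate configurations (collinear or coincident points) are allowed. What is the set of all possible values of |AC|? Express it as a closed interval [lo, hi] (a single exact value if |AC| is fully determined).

|AB| ∈ {36}
|BC| ∈ {14}
|AC| ∈ [22, 50]

|AC| ∈ [22, 50]  (≈ [22.0000, 50.0000])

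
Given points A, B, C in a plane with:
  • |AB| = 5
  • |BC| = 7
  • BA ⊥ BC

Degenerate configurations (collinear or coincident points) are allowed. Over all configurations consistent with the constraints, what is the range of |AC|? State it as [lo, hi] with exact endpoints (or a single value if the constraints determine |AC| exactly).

|AB| ∈ {5}
|BC| ∈ {7}
|AC| ∈ {√(74)}

|AC| = √(74)  (≈ 8.6023)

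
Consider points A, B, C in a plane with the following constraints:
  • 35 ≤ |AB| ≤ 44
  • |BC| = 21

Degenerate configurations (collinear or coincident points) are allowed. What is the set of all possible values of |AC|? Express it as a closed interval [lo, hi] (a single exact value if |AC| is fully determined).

|AC| ∈ [14, 65]  (≈ [14.0000, 65.0000])

|AB| ∈ [35, 44]
|BC| ∈ {21}
|AC| ∈ [14, 65]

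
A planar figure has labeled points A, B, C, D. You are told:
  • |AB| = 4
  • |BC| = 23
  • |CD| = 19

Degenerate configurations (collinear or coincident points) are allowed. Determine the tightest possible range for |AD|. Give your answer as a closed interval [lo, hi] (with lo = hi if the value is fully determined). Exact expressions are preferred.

|AB| ∈ {4}
|BC| ∈ {23}
|CD| ∈ {19}
|AC| ∈ [19, 27]
|BD| ∈ [4, 42]
|AD| ∈ [0, 46]

|AD| ∈ [0, 46]  (≈ [0.0000, 46.0000])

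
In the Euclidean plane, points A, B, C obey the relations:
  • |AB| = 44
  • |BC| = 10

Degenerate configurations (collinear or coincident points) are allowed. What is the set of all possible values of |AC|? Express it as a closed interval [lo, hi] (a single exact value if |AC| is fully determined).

|AC| ∈ [34, 54]  (≈ [34.0000, 54.0000])

|AB| ∈ {44}
|BC| ∈ {10}
|AC| ∈ [34, 54]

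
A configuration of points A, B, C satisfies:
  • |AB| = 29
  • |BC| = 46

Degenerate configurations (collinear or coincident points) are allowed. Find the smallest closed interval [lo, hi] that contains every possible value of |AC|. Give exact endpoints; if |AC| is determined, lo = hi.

|AC| ∈ [17, 75]  (≈ [17.0000, 75.0000])

|AB| ∈ {29}
|BC| ∈ {46}
|AC| ∈ [17, 75]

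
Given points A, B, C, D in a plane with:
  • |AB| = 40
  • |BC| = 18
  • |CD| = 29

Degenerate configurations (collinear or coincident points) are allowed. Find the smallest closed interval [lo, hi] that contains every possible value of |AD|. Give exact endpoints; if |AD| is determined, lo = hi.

|AB| ∈ {40}
|BC| ∈ {18}
|CD| ∈ {29}
|AC| ∈ [22, 58]
|BD| ∈ [11, 47]
|AD| ∈ [0, 87]

|AD| ∈ [0, 87]  (≈ [0.0000, 87.0000])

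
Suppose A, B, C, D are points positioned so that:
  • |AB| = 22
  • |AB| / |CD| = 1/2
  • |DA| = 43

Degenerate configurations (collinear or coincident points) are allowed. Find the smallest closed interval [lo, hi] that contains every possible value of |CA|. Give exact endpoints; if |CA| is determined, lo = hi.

|AB| ∈ {22}
|AD| ∈ {43}
|CD| ∈ {44}
|BD| ∈ [21, 65]
|AC| ∈ [1, 87]
|BC| ∈ [0, 109]

|CA| ∈ [1, 87]  (≈ [1.0000, 87.0000])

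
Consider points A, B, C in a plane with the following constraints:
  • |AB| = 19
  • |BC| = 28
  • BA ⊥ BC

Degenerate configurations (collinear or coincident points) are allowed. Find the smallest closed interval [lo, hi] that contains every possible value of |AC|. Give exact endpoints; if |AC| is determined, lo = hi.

|AB| ∈ {19}
|BC| ∈ {28}
|AC| ∈ {√(1145)}

|AC| = √(1145)  (≈ 33.8378)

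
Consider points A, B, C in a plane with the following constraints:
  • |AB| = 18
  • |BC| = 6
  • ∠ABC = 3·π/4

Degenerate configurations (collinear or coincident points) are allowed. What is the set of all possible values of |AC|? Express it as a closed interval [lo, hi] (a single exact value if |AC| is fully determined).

|AB| ∈ {18}
|BC| ∈ {6}
|AC| ∈ {6·√(3·√(2) + 10)}

|AC| = 6·√(3·√(2) + 10)  (≈ 22.6437)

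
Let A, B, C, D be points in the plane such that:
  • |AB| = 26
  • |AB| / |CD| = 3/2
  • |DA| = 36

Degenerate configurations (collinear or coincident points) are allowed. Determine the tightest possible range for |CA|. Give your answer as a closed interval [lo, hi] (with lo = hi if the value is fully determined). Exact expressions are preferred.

|CA| ∈ [56/3, 160/3]  (≈ [18.6667, 53.3333])

|AB| ∈ {26}
|AD| ∈ {36}
|CD| ∈ {52/3}
|BD| ∈ [10, 62]
|AC| ∈ [56/3, 160/3]
|BC| ∈ [0, 238/3]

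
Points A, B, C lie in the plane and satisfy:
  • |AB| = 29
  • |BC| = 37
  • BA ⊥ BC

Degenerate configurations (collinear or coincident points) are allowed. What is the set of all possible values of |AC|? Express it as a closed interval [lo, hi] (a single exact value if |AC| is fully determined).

|AC| = √(2210)  (≈ 47.0106)

|AB| ∈ {29}
|BC| ∈ {37}
|AC| ∈ {√(2210)}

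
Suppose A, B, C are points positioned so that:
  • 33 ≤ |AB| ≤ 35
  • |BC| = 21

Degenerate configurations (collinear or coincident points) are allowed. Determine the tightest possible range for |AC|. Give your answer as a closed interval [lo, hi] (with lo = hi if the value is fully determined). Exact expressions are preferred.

|AB| ∈ [33, 35]
|BC| ∈ {21}
|AC| ∈ [12, 56]

|AC| ∈ [12, 56]  (≈ [12.0000, 56.0000])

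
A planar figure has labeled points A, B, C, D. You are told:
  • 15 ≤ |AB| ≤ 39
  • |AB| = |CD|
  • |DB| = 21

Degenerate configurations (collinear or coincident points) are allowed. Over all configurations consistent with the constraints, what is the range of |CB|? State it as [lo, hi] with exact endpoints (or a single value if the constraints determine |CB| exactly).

|CB| ∈ [0, 60]  (≈ [0.0000, 60.0000])

|AB| ∈ [15, 39]
|BD| ∈ {21}
|CD| ∈ [15, 39]
|AD| ∈ [0, 60]
|BC| ∈ [0, 60]
|AC| ∈ [0, 99]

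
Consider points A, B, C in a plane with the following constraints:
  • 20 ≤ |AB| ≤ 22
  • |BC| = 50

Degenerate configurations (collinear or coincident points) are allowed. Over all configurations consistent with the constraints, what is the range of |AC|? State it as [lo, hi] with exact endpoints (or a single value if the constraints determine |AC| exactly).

|AC| ∈ [28, 72]  (≈ [28.0000, 72.0000])

|AB| ∈ [20, 22]
|BC| ∈ {50}
|AC| ∈ [28, 72]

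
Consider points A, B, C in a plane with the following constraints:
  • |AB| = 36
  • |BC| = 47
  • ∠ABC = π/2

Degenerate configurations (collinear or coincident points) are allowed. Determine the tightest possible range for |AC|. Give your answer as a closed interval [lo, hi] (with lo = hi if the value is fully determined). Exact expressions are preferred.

|AB| ∈ {36}
|BC| ∈ {47}
|AC| ∈ {√(3505)}

|AC| = √(3505)  (≈ 59.2030)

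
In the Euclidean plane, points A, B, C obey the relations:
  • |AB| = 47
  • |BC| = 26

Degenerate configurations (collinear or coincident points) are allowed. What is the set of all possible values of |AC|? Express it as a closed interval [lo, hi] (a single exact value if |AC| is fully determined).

|AC| ∈ [21, 73]  (≈ [21.0000, 73.0000])

|AB| ∈ {47}
|BC| ∈ {26}
|AC| ∈ [21, 73]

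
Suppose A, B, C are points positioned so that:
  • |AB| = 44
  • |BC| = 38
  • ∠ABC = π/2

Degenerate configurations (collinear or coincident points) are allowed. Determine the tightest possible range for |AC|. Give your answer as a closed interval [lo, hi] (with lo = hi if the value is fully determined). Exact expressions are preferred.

|AC| = 26·√(5)  (≈ 58.1378)

|AB| ∈ {44}
|BC| ∈ {38}
|AC| ∈ {26·√(5)}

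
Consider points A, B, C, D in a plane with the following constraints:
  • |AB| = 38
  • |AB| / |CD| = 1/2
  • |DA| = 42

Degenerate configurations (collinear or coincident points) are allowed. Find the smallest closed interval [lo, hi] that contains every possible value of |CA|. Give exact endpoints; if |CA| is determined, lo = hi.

|CA| ∈ [34, 118]  (≈ [34.0000, 118.0000])

|AB| ∈ {38}
|AD| ∈ {42}
|CD| ∈ {76}
|BD| ∈ [4, 80]
|AC| ∈ [34, 118]
|BC| ∈ [0, 156]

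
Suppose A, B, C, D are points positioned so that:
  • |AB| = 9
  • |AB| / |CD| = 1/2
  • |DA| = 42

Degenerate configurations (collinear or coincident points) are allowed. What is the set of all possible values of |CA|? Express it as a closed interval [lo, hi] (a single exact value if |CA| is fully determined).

|CA| ∈ [24, 60]  (≈ [24.0000, 60.0000])

|AB| ∈ {9}
|AD| ∈ {42}
|CD| ∈ {18}
|BD| ∈ [33, 51]
|AC| ∈ [24, 60]
|BC| ∈ [15, 69]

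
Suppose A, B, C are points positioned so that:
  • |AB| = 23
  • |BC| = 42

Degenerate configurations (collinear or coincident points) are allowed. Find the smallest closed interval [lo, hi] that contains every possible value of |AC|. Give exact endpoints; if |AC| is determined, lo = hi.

|AB| ∈ {23}
|BC| ∈ {42}
|AC| ∈ [19, 65]

|AC| ∈ [19, 65]  (≈ [19.0000, 65.0000])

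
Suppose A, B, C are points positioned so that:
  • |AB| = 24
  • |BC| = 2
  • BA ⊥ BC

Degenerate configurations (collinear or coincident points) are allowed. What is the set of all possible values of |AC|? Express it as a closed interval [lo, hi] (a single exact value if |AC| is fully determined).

|AC| = 2·√(145)  (≈ 24.0832)

|AB| ∈ {24}
|BC| ∈ {2}
|AC| ∈ {2·√(145)}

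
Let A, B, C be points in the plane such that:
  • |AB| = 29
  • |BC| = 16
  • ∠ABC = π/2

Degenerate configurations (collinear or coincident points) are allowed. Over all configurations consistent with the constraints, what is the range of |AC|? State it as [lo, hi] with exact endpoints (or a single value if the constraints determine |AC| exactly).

|AC| = √(1097)  (≈ 33.1210)

|AB| ∈ {29}
|BC| ∈ {16}
|AC| ∈ {√(1097)}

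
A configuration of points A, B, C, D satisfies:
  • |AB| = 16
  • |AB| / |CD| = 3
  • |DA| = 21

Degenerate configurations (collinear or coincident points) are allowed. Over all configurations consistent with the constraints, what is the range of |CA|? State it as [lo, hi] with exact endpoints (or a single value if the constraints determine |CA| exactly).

|AB| ∈ {16}
|AD| ∈ {21}
|CD| ∈ {16/3}
|BD| ∈ [5, 37]
|AC| ∈ [47/3, 79/3]
|BC| ∈ [0, 127/3]

|CA| ∈ [47/3, 79/3]  (≈ [15.6667, 26.3333])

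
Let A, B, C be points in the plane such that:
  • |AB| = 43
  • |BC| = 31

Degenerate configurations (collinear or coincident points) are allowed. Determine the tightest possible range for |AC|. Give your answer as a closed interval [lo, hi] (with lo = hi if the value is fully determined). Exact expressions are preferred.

|AC| ∈ [12, 74]  (≈ [12.0000, 74.0000])

|AB| ∈ {43}
|BC| ∈ {31}
|AC| ∈ [12, 74]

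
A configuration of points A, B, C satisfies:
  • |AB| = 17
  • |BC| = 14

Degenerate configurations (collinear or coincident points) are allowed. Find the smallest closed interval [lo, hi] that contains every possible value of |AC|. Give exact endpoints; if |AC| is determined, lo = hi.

|AC| ∈ [3, 31]  (≈ [3.0000, 31.0000])

|AB| ∈ {17}
|BC| ∈ {14}
|AC| ∈ [3, 31]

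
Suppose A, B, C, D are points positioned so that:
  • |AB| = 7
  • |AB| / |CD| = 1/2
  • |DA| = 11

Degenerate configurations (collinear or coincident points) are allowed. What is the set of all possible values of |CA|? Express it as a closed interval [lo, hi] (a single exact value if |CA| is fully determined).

|AB| ∈ {7}
|AD| ∈ {11}
|CD| ∈ {14}
|BD| ∈ [4, 18]
|AC| ∈ [3, 25]
|BC| ∈ [0, 32]

|CA| ∈ [3, 25]  (≈ [3.0000, 25.0000])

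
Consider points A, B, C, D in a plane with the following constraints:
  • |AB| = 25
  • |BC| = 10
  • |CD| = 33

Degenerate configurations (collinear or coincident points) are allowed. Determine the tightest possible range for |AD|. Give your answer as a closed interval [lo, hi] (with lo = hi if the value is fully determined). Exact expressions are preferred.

|AD| ∈ [0, 68]  (≈ [0.0000, 68.0000])

|AB| ∈ {25}
|BC| ∈ {10}
|CD| ∈ {33}
|AC| ∈ [15, 35]
|BD| ∈ [23, 43]
|AD| ∈ [0, 68]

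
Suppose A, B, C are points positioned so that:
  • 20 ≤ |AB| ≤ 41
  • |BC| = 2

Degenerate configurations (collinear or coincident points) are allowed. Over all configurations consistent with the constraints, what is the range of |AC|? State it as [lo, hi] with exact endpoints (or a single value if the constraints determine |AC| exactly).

|AC| ∈ [18, 43]  (≈ [18.0000, 43.0000])

|AB| ∈ [20, 41]
|BC| ∈ {2}
|AC| ∈ [18, 43]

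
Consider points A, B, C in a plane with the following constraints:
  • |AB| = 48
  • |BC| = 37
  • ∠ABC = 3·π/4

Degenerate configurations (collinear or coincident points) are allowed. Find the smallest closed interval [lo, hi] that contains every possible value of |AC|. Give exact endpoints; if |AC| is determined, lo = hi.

|AB| ∈ {48}
|BC| ∈ {37}
|AC| ∈ {√(1776·√(2) + 3673)}

|AC| = √(1776·√(2) + 3673)  (≈ 78.6425)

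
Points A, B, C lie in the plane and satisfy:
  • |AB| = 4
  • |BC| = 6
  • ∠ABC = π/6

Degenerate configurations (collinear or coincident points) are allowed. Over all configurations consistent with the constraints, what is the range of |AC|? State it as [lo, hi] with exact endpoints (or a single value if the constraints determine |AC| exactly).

|AC| = 2·√(13 - 6·√(3))  (≈ 3.2297)

|AB| ∈ {4}
|BC| ∈ {6}
|AC| ∈ {2·√(13 - 6·√(3))}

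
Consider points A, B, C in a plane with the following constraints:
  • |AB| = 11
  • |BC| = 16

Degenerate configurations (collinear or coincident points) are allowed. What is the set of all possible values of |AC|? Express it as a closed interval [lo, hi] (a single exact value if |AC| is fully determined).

|AB| ∈ {11}
|BC| ∈ {16}
|AC| ∈ [5, 27]

|AC| ∈ [5, 27]  (≈ [5.0000, 27.0000])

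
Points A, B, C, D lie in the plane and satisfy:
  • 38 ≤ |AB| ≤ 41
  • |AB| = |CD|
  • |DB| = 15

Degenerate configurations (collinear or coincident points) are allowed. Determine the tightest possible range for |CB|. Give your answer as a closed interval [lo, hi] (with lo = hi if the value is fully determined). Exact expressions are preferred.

|CB| ∈ [23, 56]  (≈ [23.0000, 56.0000])

|AB| ∈ [38, 41]
|BD| ∈ {15}
|CD| ∈ [38, 41]
|AD| ∈ [23, 56]
|BC| ∈ [23, 56]
|AC| ∈ [0, 97]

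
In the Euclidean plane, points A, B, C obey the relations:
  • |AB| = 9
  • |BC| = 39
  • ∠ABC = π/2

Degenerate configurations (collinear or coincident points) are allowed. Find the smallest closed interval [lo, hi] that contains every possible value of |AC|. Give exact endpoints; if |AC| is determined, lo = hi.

|AC| = 3·√(178)  (≈ 40.0250)

|AB| ∈ {9}
|BC| ∈ {39}
|AC| ∈ {3·√(178)}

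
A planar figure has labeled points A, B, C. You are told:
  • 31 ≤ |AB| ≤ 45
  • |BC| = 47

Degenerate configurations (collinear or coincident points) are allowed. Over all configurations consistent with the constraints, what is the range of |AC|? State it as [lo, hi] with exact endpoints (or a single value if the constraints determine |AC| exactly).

|AC| ∈ [2, 92]  (≈ [2.0000, 92.0000])

|AB| ∈ [31, 45]
|BC| ∈ {47}
|AC| ∈ [2, 92]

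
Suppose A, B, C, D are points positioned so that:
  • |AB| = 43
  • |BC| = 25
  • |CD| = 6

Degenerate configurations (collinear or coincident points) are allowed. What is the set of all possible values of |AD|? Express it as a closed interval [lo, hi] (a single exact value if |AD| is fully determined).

|AD| ∈ [12, 74]  (≈ [12.0000, 74.0000])

|AB| ∈ {43}
|BC| ∈ {25}
|CD| ∈ {6}
|AC| ∈ [18, 68]
|BD| ∈ [19, 31]
|AD| ∈ [12, 74]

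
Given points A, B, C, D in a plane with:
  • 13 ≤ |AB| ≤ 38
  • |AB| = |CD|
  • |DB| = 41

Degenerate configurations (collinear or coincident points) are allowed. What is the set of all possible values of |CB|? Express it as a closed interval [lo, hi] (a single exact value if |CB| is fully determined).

|AB| ∈ [13, 38]
|BD| ∈ {41}
|CD| ∈ [13, 38]
|AD| ∈ [3, 79]
|BC| ∈ [3, 79]
|AC| ∈ [0, 117]

|CB| ∈ [3, 79]  (≈ [3.0000, 79.0000])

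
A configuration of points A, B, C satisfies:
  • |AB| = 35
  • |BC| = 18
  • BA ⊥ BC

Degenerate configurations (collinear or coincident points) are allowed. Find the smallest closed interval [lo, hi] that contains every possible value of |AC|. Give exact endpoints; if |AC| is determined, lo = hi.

|AB| ∈ {35}
|BC| ∈ {18}
|AC| ∈ {√(1549)}

|AC| = √(1549)  (≈ 39.3573)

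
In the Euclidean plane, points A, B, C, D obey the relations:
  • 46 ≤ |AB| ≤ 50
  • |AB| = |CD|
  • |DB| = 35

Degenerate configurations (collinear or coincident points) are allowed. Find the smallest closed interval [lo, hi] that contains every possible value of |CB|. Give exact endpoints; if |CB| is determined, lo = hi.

|CB| ∈ [11, 85]  (≈ [11.0000, 85.0000])

|AB| ∈ [46, 50]
|BD| ∈ {35}
|CD| ∈ [46, 50]
|AD| ∈ [11, 85]
|BC| ∈ [11, 85]
|AC| ∈ [0, 135]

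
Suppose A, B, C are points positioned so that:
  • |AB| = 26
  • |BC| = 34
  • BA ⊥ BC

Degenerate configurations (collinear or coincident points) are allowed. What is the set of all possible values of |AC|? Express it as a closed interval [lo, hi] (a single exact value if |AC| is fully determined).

|AB| ∈ {26}
|BC| ∈ {34}
|AC| ∈ {2·√(458)}

|AC| = 2·√(458)  (≈ 42.8019)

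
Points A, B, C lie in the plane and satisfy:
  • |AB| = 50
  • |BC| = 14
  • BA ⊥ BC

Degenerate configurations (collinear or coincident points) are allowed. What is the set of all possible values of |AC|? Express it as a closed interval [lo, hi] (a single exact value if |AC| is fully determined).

|AC| = 2·√(674)  (≈ 51.9230)

|AB| ∈ {50}
|BC| ∈ {14}
|AC| ∈ {2·√(674)}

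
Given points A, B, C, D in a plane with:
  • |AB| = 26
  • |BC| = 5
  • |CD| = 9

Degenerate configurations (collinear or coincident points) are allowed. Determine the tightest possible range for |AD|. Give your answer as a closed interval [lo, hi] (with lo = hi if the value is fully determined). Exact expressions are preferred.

|AD| ∈ [12, 40]  (≈ [12.0000, 40.0000])

|AB| ∈ {26}
|BC| ∈ {5}
|CD| ∈ {9}
|AC| ∈ [21, 31]
|BD| ∈ [4, 14]
|AD| ∈ [12, 40]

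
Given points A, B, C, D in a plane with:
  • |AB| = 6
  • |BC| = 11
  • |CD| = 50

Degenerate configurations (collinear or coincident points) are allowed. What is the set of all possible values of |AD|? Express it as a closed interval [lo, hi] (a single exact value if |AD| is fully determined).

|AD| ∈ [33, 67]  (≈ [33.0000, 67.0000])

|AB| ∈ {6}
|BC| ∈ {11}
|CD| ∈ {50}
|AC| ∈ [5, 17]
|BD| ∈ [39, 61]
|AD| ∈ [33, 67]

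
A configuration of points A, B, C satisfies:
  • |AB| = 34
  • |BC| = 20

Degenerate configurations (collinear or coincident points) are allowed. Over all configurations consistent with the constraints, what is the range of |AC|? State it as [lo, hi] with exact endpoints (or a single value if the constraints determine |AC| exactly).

|AB| ∈ {34}
|BC| ∈ {20}
|AC| ∈ [14, 54]

|AC| ∈ [14, 54]  (≈ [14.0000, 54.0000])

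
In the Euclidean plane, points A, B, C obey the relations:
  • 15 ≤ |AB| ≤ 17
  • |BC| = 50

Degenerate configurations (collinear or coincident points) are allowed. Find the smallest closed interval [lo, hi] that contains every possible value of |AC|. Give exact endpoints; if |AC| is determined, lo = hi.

|AC| ∈ [33, 67]  (≈ [33.0000, 67.0000])

|AB| ∈ [15, 17]
|BC| ∈ {50}
|AC| ∈ [33, 67]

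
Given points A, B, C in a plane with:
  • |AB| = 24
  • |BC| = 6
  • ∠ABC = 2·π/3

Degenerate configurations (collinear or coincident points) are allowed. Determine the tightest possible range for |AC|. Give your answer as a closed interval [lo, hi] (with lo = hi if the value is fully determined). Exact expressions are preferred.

|AC| = 6·√(21)  (≈ 27.4955)

|AB| ∈ {24}
|BC| ∈ {6}
|AC| ∈ {6·√(21)}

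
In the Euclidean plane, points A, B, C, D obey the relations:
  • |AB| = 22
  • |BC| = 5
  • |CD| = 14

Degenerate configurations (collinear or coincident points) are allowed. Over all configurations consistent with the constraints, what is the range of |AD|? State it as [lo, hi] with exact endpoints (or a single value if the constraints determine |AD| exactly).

|AB| ∈ {22}
|BC| ∈ {5}
|CD| ∈ {14}
|AC| ∈ [17, 27]
|BD| ∈ [9, 19]
|AD| ∈ [3, 41]

|AD| ∈ [3, 41]  (≈ [3.0000, 41.0000])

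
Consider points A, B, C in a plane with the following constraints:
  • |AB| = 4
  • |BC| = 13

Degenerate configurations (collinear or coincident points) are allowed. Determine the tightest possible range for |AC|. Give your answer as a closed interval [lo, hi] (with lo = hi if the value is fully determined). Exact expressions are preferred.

|AB| ∈ {4}
|BC| ∈ {13}
|AC| ∈ [9, 17]

|AC| ∈ [9, 17]  (≈ [9.0000, 17.0000])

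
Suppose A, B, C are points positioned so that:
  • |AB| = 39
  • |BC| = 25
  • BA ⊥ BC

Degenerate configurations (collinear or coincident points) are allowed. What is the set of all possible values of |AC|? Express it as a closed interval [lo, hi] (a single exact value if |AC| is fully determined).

|AB| ∈ {39}
|BC| ∈ {25}
|AC| ∈ {√(2146)}

|AC| = √(2146)  (≈ 46.3249)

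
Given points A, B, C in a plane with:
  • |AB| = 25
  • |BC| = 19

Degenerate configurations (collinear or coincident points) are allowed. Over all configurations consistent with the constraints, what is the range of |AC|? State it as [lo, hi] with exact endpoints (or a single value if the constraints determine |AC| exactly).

|AB| ∈ {25}
|BC| ∈ {19}
|AC| ∈ [6, 44]

|AC| ∈ [6, 44]  (≈ [6.0000, 44.0000])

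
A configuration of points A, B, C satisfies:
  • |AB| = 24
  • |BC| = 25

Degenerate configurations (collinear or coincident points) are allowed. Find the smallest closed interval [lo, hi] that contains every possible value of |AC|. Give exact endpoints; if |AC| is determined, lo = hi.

|AB| ∈ {24}
|BC| ∈ {25}
|AC| ∈ [1, 49]

|AC| ∈ [1, 49]  (≈ [1.0000, 49.0000])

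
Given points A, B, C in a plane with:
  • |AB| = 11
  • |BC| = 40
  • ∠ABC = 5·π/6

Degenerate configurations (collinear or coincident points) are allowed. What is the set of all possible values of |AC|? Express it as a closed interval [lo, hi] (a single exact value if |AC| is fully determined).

|AC| = √(440·√(3) + 1721)  (≈ 49.8307)

|AB| ∈ {11}
|BC| ∈ {40}
|AC| ∈ {√(440·√(3) + 1721)}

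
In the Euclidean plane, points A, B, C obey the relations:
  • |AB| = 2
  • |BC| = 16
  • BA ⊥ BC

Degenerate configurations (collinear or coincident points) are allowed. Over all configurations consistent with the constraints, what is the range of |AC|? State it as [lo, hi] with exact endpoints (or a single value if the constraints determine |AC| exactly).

|AB| ∈ {2}
|BC| ∈ {16}
|AC| ∈ {2·√(65)}

|AC| = 2·√(65)  (≈ 16.1245)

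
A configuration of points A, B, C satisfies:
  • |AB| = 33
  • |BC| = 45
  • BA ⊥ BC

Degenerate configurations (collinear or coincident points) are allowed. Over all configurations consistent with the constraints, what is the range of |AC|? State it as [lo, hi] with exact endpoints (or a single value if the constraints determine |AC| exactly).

|AC| = 3·√(346)  (≈ 55.8032)

|AB| ∈ {33}
|BC| ∈ {45}
|AC| ∈ {3·√(346)}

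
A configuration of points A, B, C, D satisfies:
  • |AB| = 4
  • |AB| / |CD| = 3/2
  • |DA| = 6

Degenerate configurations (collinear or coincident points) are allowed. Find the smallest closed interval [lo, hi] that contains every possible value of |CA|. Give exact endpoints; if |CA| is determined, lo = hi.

|AB| ∈ {4}
|AD| ∈ {6}
|CD| ∈ {8/3}
|BD| ∈ [2, 10]
|AC| ∈ [10/3, 26/3]
|BC| ∈ [0, 38/3]

|CA| ∈ [10/3, 26/3]  (≈ [3.3333, 8.6667])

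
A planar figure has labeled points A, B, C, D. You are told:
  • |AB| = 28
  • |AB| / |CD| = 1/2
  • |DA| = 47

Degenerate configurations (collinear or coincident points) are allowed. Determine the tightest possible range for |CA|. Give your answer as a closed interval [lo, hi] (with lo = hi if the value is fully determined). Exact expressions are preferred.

|CA| ∈ [9, 103]  (≈ [9.0000, 103.0000])

|AB| ∈ {28}
|AD| ∈ {47}
|CD| ∈ {56}
|BD| ∈ [19, 75]
|AC| ∈ [9, 103]
|BC| ∈ [0, 131]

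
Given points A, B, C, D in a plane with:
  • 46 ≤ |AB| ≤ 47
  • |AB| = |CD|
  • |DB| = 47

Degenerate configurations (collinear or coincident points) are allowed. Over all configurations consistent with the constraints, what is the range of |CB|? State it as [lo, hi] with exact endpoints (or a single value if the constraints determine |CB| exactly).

|CB| ∈ [0, 94]  (≈ [0.0000, 94.0000])

|AB| ∈ [46, 47]
|BD| ∈ {47}
|CD| ∈ [46, 47]
|AD| ∈ [0, 94]
|BC| ∈ [0, 94]
|AC| ∈ [0, 141]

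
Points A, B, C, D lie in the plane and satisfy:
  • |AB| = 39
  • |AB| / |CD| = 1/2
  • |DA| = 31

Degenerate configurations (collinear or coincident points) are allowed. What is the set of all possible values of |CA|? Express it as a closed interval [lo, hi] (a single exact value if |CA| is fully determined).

|CA| ∈ [47, 109]  (≈ [47.0000, 109.0000])

|AB| ∈ {39}
|AD| ∈ {31}
|CD| ∈ {78}
|BD| ∈ [8, 70]
|AC| ∈ [47, 109]
|BC| ∈ [8, 148]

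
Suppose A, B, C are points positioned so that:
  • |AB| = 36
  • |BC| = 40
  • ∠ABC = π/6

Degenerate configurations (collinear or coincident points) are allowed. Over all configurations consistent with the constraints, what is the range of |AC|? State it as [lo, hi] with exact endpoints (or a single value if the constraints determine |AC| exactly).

|AC| = 4·√(181 - 90·√(3))  (≈ 20.0461)

|AB| ∈ {36}
|BC| ∈ {40}
|AC| ∈ {4·√(181 - 90·√(3))}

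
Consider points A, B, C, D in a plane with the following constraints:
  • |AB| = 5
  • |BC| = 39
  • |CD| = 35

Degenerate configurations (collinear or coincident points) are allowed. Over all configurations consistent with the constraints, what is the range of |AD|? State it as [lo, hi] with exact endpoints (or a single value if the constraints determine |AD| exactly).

|AB| ∈ {5}
|BC| ∈ {39}
|CD| ∈ {35}
|AC| ∈ [34, 44]
|BD| ∈ [4, 74]
|AD| ∈ [0, 79]

|AD| ∈ [0, 79]  (≈ [0.0000, 79.0000])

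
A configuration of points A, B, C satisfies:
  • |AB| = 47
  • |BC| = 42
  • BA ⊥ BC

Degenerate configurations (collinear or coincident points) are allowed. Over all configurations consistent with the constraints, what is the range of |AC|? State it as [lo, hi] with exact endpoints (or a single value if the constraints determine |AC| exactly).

|AB| ∈ {47}
|BC| ∈ {42}
|AC| ∈ {√(3973)}

|AC| = √(3973)  (≈ 63.0317)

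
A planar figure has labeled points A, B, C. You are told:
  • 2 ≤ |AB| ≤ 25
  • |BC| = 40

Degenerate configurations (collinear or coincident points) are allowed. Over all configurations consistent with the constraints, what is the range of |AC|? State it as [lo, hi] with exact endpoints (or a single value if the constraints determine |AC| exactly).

|AC| ∈ [15, 65]  (≈ [15.0000, 65.0000])

|AB| ∈ [2, 25]
|BC| ∈ {40}
|AC| ∈ [15, 65]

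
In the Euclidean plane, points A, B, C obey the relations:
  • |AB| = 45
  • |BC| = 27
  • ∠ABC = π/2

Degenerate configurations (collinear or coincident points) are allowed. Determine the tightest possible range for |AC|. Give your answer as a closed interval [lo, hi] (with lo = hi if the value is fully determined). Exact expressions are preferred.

|AB| ∈ {45}
|BC| ∈ {27}
|AC| ∈ {9·√(34)}

|AC| = 9·√(34)  (≈ 52.4786)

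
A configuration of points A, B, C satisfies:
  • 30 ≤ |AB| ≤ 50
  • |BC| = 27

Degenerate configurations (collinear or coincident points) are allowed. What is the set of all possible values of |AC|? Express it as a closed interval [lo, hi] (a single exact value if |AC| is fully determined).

|AC| ∈ [3, 77]  (≈ [3.0000, 77.0000])

|AB| ∈ [30, 50]
|BC| ∈ {27}
|AC| ∈ [3, 77]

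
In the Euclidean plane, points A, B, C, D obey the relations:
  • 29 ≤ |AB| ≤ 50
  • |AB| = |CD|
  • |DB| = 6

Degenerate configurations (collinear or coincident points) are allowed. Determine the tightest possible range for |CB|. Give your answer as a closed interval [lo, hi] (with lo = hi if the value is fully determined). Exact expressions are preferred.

|CB| ∈ [23, 56]  (≈ [23.0000, 56.0000])

|AB| ∈ [29, 50]
|BD| ∈ {6}
|CD| ∈ [29, 50]
|AD| ∈ [23, 56]
|BC| ∈ [23, 56]
|AC| ∈ [0, 106]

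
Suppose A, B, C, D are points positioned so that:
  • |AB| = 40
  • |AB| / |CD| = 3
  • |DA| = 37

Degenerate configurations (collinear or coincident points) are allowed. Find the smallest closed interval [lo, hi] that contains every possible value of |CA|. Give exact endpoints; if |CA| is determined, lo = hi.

|CA| ∈ [71/3, 151/3]  (≈ [23.6667, 50.3333])

|AB| ∈ {40}
|AD| ∈ {37}
|CD| ∈ {40/3}
|BD| ∈ [3, 77]
|AC| ∈ [71/3, 151/3]
|BC| ∈ [0, 271/3]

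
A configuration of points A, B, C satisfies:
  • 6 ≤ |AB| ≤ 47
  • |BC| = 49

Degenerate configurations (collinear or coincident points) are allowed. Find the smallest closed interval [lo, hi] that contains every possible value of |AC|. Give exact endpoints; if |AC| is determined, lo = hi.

|AB| ∈ [6, 47]
|BC| ∈ {49}
|AC| ∈ [2, 96]

|AC| ∈ [2, 96]  (≈ [2.0000, 96.0000])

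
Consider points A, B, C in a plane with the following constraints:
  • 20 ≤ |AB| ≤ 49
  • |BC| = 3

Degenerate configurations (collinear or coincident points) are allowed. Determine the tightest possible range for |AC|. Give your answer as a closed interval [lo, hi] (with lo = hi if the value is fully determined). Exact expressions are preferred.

|AC| ∈ [17, 52]  (≈ [17.0000, 52.0000])

|AB| ∈ [20, 49]
|BC| ∈ {3}
|AC| ∈ [17, 52]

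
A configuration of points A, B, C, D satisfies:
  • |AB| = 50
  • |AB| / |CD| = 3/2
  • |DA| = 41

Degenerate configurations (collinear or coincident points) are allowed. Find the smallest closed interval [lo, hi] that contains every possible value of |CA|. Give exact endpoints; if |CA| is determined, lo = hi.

|AB| ∈ {50}
|AD| ∈ {41}
|CD| ∈ {100/3}
|BD| ∈ [9, 91]
|AC| ∈ [23/3, 223/3]
|BC| ∈ [0, 373/3]

|CA| ∈ [23/3, 223/3]  (≈ [7.6667, 74.3333])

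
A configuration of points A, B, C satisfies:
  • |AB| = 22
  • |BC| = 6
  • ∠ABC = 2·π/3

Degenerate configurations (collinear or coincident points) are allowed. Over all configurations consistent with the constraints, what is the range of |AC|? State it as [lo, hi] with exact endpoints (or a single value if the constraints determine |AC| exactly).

|AB| ∈ {22}
|BC| ∈ {6}
|AC| ∈ {2·√(163)}

|AC| = 2·√(163)  (≈ 25.5343)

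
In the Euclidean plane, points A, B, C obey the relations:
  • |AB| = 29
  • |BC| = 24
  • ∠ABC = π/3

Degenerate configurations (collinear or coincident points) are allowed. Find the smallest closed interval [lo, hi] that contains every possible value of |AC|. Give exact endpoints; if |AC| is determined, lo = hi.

|AC| = √(721)  (≈ 26.8514)

|AB| ∈ {29}
|BC| ∈ {24}
|AC| ∈ {√(721)}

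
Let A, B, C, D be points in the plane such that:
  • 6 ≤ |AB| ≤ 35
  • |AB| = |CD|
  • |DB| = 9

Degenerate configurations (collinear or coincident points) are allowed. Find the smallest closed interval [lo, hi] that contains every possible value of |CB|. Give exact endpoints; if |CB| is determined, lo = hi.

|CB| ∈ [0, 44]  (≈ [0.0000, 44.0000])

|AB| ∈ [6, 35]
|BD| ∈ {9}
|CD| ∈ [6, 35]
|AD| ∈ [0, 44]
|BC| ∈ [0, 44]
|AC| ∈ [0, 79]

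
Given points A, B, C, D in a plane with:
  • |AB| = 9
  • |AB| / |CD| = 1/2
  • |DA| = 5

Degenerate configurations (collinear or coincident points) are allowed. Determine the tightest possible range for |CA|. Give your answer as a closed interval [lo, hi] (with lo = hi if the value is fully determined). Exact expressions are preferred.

|CA| ∈ [13, 23]  (≈ [13.0000, 23.0000])

|AB| ∈ {9}
|AD| ∈ {5}
|CD| ∈ {18}
|BD| ∈ [4, 14]
|AC| ∈ [13, 23]
|BC| ∈ [4, 32]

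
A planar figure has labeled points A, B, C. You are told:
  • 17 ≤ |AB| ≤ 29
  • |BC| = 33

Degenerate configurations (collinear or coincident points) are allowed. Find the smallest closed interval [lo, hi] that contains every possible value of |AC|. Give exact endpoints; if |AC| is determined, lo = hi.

|AC| ∈ [4, 62]  (≈ [4.0000, 62.0000])

|AB| ∈ [17, 29]
|BC| ∈ {33}
|AC| ∈ [4, 62]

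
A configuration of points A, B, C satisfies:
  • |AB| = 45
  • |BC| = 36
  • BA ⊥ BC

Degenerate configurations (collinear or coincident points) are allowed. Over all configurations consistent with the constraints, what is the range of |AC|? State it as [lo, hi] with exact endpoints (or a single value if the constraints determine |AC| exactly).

|AB| ∈ {45}
|BC| ∈ {36}
|AC| ∈ {9·√(41)}

|AC| = 9·√(41)  (≈ 57.6281)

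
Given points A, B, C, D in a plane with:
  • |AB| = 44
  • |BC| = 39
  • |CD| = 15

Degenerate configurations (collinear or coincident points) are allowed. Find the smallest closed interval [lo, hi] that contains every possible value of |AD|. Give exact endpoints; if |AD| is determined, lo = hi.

|AD| ∈ [0, 98]  (≈ [0.0000, 98.0000])

|AB| ∈ {44}
|BC| ∈ {39}
|CD| ∈ {15}
|AC| ∈ [5, 83]
|BD| ∈ [24, 54]
|AD| ∈ [0, 98]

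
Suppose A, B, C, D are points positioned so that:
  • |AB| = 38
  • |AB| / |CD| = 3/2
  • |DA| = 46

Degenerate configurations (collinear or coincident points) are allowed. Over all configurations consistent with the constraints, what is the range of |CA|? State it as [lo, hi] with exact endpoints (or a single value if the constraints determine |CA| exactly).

|AB| ∈ {38}
|AD| ∈ {46}
|CD| ∈ {76/3}
|BD| ∈ [8, 84]
|AC| ∈ [62/3, 214/3]
|BC| ∈ [0, 328/3]

|CA| ∈ [62/3, 214/3]  (≈ [20.6667, 71.3333])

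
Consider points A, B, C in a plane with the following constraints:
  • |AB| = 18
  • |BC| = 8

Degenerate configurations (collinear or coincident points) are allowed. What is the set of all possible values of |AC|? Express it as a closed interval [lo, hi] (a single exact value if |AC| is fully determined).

|AB| ∈ {18}
|BC| ∈ {8}
|AC| ∈ [10, 26]

|AC| ∈ [10, 26]  (≈ [10.0000, 26.0000])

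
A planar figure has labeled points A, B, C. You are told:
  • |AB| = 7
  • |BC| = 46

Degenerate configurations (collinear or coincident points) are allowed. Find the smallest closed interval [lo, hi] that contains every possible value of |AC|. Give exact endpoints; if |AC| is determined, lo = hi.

|AB| ∈ {7}
|BC| ∈ {46}
|AC| ∈ [39, 53]

|AC| ∈ [39, 53]  (≈ [39.0000, 53.0000])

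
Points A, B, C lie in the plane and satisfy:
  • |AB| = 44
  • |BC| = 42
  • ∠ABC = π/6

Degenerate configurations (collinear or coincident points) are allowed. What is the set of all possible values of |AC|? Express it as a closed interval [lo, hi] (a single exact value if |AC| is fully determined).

|AC| = 2·√(925 - 462·√(3))  (≈ 22.3421)

|AB| ∈ {44}
|BC| ∈ {42}
|AC| ∈ {2·√(925 - 462·√(3))}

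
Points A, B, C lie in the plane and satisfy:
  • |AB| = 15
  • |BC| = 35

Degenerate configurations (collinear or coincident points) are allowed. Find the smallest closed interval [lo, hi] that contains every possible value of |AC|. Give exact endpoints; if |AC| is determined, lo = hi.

|AC| ∈ [20, 50]  (≈ [20.0000, 50.0000])

|AB| ∈ {15}
|BC| ∈ {35}
|AC| ∈ [20, 50]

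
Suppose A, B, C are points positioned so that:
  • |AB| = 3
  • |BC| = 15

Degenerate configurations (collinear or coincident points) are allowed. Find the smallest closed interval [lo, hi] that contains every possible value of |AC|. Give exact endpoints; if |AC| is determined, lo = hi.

|AB| ∈ {3}
|BC| ∈ {15}
|AC| ∈ [12, 18]

|AC| ∈ [12, 18]  (≈ [12.0000, 18.0000])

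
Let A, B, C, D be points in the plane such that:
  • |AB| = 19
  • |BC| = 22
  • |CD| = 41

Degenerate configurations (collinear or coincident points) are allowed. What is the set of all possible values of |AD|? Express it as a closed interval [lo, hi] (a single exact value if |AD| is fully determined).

|AB| ∈ {19}
|BC| ∈ {22}
|CD| ∈ {41}
|AC| ∈ [3, 41]
|BD| ∈ [19, 63]
|AD| ∈ [0, 82]

|AD| ∈ [0, 82]  (≈ [0.0000, 82.0000])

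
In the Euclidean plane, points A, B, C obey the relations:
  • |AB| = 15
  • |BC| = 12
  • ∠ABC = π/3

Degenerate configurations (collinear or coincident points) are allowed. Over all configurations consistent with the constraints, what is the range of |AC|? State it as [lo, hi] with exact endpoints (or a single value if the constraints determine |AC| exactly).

|AC| = 3·√(21)  (≈ 13.7477)

|AB| ∈ {15}
|BC| ∈ {12}
|AC| ∈ {3·√(21)}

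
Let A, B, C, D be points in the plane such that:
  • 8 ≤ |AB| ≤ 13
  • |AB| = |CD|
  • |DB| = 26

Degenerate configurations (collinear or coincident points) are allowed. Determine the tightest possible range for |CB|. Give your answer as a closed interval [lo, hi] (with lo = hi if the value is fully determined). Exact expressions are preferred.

|CB| ∈ [13, 39]  (≈ [13.0000, 39.0000])

|AB| ∈ [8, 13]
|BD| ∈ {26}
|CD| ∈ [8, 13]
|AD| ∈ [13, 39]
|BC| ∈ [13, 39]
|AC| ∈ [0, 52]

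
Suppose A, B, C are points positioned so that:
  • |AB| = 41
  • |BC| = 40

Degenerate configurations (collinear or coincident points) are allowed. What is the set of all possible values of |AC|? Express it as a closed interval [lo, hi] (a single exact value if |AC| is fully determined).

|AB| ∈ {41}
|BC| ∈ {40}
|AC| ∈ [1, 81]

|AC| ∈ [1, 81]  (≈ [1.0000, 81.0000])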